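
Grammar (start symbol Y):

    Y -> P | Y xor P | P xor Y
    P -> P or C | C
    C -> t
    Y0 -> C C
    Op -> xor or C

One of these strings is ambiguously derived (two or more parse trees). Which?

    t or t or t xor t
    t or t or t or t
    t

t or t or t xor t: 2 trees
t or t or t or t: 1 tree
t: 1 tree

t or t or t xor t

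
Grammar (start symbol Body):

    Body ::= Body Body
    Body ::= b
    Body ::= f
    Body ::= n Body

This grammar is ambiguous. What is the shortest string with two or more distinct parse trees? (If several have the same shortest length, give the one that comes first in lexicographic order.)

length 1: no string has ≥2 trees
length 2: no string has ≥2 trees
length 3: b b b has 2 parse trees

Two derivations of b b b:
  Body ⇒ Body Body ⇒ Body Body Body ⇒ b Body Body ⇒ b b Body ⇒ b b b
  Body ⇒ Body Body ⇒ b Body ⇒ b Body Body ⇒ b b Body ⇒ b b b

b b b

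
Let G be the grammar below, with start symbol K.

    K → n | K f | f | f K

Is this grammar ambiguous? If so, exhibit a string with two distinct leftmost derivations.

Witness: f f

Derivation 1: K ⇒ K f ⇒ f f
Derivation 2: K ⇒ f K ⇒ f f

Two distinct leftmost derivations for the same string.

Ambiguous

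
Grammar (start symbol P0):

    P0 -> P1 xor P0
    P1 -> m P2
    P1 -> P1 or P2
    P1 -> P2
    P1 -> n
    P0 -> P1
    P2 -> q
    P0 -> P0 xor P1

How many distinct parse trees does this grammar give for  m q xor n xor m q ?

Parse trees for m q xor n xor m q:
  [P0 [P1 m [P2 q]] xor [P0 [P1 n] xor [P0 [P1 m [P2 q]]]]]
  [P0 [P1 m [P2 q]] xor [P0 [P0 [P1 n]] xor [P1 m [P2 q]]]]
  [P0 [P0 [P1 m [P2 q]] xor [P0 [P1 n]]] xor [P1 m [P2 q]]]
  [P0 [P0 [P0 [P1 m [P2 q]]] xor [P1 n]] xor [P1 m [P2 q]]]

4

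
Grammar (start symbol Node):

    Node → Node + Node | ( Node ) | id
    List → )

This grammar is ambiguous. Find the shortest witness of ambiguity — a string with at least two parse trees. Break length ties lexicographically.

id + id + id

length 1: no string has ≥2 trees
length 3: no string has ≥2 trees
length 5: id + id + id has 2 parse trees

Two derivations of id + id + id:
  Node ⇒ Node + Node ⇒ Node + Node + Node ⇒ id + Node + Node ⇒ id + id + Node ⇒ id + id + id
  Node ⇒ Node + Node ⇒ id + Node ⇒ id + Node + Node ⇒ id + id + Node ⇒ id + id + id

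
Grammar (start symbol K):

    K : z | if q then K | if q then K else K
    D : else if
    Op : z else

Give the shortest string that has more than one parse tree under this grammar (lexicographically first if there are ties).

length 1: no string has ≥2 trees
length 4: no string has ≥2 trees
length 6: no string has ≥2 trees
length 7: no string has ≥2 trees
length 9: if q then if q then z else z has 2 parse trees

Two derivations of if q then if q then z else z:
  K ⇒ if q then K ⇒ if q then if q then K else K ⇒ if q then if q then z else K ⇒ if q then if q then z else z
  K ⇒ if q then K else K ⇒ if q then if q then K else K ⇒ if q then if q then z else K ⇒ if q then if q then z else z

if q then if q then z else z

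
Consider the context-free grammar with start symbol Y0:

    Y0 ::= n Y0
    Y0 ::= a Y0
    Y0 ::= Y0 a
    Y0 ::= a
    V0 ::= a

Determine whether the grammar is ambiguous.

Ambiguous

Witness: a a

Derivation 1: Y0 ⇒ a Y0 ⇒ a a
Derivation 2: Y0 ⇒ Y0 a ⇒ a a

Two distinct leftmost derivations for the same string.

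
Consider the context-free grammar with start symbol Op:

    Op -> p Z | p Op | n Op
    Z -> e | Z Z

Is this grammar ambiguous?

Witness: p e e e

Derivation 1: Op ⇒ p Z ⇒ p Z Z ⇒ p e Z ⇒ p e Z Z ⇒ p e e Z ⇒ p e e e
Derivation 2: Op ⇒ p Z ⇒ p Z Z ⇒ p Z Z Z ⇒ p e Z Z ⇒ p e e Z ⇒ p e e e

Two distinct leftmost derivations for the same string.

Ambiguous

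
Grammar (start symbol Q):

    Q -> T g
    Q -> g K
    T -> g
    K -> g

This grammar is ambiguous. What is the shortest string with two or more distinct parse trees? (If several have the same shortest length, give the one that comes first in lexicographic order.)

g g

length 2: g g has 2 parse trees

Two derivations of g g:
  Q ⇒ T g ⇒ g g
  Q ⇒ g K ⇒ g g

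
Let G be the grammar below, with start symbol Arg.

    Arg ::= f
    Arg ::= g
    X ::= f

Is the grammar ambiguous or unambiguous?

(X is unreachable from Arg, so its rules don't affect L(Arg).) Restricted to the reachable nonterminals, every rule has the form A → t or A → t B, and no two rules for the same A share a first terminal. The grammar encodes a DFA — one run per string.

Unambiguous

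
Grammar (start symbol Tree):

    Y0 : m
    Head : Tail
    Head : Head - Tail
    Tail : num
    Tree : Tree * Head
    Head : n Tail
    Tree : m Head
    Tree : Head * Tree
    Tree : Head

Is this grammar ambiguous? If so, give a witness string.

Ambiguous

Witness: num * num

Derivation 1: Tree ⇒ Tree * Head ⇒ Head * Head ⇒ Tail * Head ⇒ num * Head ⇒ num * Tail ⇒ num * num
Derivation 2: Tree ⇒ Head * Tree ⇒ Tail * Tree ⇒ num * Tree ⇒ num * Head ⇒ num * Tail ⇒ num * num

Two distinct leftmost derivations for the same string.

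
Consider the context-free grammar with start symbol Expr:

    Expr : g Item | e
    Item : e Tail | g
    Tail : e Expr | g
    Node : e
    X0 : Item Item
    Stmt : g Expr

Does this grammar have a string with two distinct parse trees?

Unambiguous

(Node, X0, Stmt are unreachable from Expr, so their rules don't affect L(Expr).) Each reachable nonterminal has at most one production per leading terminal, and all productions are right-linear; the derivation is determined token-by-token.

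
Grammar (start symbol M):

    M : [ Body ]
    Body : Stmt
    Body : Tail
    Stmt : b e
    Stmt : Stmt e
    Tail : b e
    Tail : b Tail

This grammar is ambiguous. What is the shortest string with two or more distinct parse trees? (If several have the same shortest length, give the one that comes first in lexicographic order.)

length 4: [ b e ] has 2 parse trees

Two derivations of [ b e ]:
  M ⇒ [ Body ] ⇒ [ Stmt ] ⇒ [ b e ]
  M ⇒ [ Body ] ⇒ [ Tail ] ⇒ [ b e ]

[ b e ]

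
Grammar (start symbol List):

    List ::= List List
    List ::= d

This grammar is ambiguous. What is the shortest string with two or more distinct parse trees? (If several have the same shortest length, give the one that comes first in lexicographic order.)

length 1: no string has ≥2 trees
length 2: no string has ≥2 trees
length 3: d d d has 2 parse trees

Two derivations of d d d:
  List ⇒ List List ⇒ List List List ⇒ d List List ⇒ d d List ⇒ d d d
  List ⇒ List List ⇒ d List ⇒ d List List ⇒ d d List ⇒ d d d

d d d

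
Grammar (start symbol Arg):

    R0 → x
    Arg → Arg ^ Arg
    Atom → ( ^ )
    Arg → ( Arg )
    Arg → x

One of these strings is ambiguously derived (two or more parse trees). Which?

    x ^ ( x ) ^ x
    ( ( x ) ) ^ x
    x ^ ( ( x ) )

x ^ ( x ) ^ x: 2 trees
( ( x ) ) ^ x: 1 tree
x ^ ( ( x ) ): 1 tree

x ^ ( x ) ^ x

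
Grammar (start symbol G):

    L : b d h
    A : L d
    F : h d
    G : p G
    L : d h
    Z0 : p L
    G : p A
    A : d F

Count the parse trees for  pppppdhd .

Parse trees for pppppdhd:
  [G p [G p [G p [G p [G p [A [L d h] d]]]]]]
  [G p [G p [G p [G p [G p [A d [F h d]]]]]]]

2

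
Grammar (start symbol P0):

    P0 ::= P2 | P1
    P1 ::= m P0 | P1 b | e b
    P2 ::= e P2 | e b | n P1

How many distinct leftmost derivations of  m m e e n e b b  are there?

Parse trees for m m e e n e b b:
  [P0 [P1 m [P0 [P1 m [P0 [P2 e [P2 e [P2 n [P1 [P1 e b] b]]]]]]]]]
  [P0 [P1 m [P0 [P1 [P1 m [P0 [P2 e [P2 e [P2 n [P1 e b]]]]]] b]]]]
  [P0 [P1 [P1 m [P0 [P1 m [P0 [P2 e [P2 e [P2 n [P1 e b]]]]]]]] b]]

3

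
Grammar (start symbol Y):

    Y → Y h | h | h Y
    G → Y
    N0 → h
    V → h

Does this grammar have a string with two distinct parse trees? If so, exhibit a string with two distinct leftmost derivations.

Witness: h h

Derivation 1: Y ⇒ Y h ⇒ h h
Derivation 2: Y ⇒ h Y ⇒ h h

Two distinct leftmost derivations for the same string.

Ambiguous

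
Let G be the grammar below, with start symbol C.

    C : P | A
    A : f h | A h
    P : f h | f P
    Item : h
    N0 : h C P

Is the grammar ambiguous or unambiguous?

Ambiguous

Witness: f h

Derivation 1: C ⇒ P ⇒ f h
Derivation 2: C ⇒ A ⇒ f h

Two distinct leftmost derivations for the same string.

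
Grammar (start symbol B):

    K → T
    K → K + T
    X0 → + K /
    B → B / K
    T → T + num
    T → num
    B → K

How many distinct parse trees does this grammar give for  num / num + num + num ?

Parse trees for num / num + num + num:
  [B [B [K [T num]]] / [K [T [T [T num] + num] + num]]]
  [B [B [K [T num]]] / [K [K [T num]] + [T [T num] + num]]]
  [B [B [K [T num]]] / [K [K [T [T num] + num]] + [T num]]]
  [B [B [K [T num]]] / [K [K [K [T num]] + [T num]] + [T num]]]

4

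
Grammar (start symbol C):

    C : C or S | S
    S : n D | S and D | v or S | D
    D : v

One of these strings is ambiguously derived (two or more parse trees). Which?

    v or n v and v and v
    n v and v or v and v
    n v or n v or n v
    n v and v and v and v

v or n v and v and v: 4 trees
n v and v or v and v: 1 tree
n v or n v or n v: 1 tree
n v and v and v and v: 1 tree

v or n v and v and v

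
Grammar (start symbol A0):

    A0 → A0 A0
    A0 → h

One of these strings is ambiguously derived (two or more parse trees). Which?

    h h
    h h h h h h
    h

h h h h h h

h h: 1 tree
h h h h h h: 42 trees
h: 1 tree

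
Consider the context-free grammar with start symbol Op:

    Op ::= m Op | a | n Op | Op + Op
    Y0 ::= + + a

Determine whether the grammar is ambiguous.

Witness: m a + a

Derivation 1: Op ⇒ m Op ⇒ m Op + Op ⇒ m a + Op ⇒ m a + a
Derivation 2: Op ⇒ Op + Op ⇒ m Op + Op ⇒ m a + Op ⇒ m a + a

Two distinct leftmost derivations for the same string.

Ambiguous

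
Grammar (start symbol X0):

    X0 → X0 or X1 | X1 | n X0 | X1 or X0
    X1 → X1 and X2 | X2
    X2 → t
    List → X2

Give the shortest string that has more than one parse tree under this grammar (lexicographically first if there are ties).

t or t

length 1: no string has ≥2 trees
length 2: no string has ≥2 trees
length 3: t or t has 2 parse trees

Two derivations of t or t:
  X0 ⇒ X0 or X1 ⇒ X1 or X1 ⇒ X2 or X1 ⇒ t or X1 ⇒ t or X2 ⇒ t or t
  X0 ⇒ X1 or X0 ⇒ X2 or X0 ⇒ t or X0 ⇒ t or X1 ⇒ t or X2 ⇒ t or t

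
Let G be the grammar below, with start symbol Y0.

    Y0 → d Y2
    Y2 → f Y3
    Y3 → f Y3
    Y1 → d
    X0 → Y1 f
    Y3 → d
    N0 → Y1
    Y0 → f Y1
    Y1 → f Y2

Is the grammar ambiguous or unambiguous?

(N0, X0 are unreachable from Y0, so their rules don't affect L(Y0).) Restricted to the reachable nonterminals, every rule has the form A → t or A → t B, and no two rules for the same A share a first terminal. The grammar encodes a DFA — one run per string.

Unambiguous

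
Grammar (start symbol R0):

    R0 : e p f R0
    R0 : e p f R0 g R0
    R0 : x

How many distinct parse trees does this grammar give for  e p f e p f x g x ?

Parse trees for e p f e p f x g x:
  [R0 e p f [R0 e p f [R0 x] g [R0 x]]]
  [R0 e p f [R0 e p f [R0 x]] g [R0 x]]

2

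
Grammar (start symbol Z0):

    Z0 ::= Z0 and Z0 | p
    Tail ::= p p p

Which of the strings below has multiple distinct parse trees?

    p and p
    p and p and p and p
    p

p and p: 1 tree
p and p and p and p: 5 trees
p: 1 tree

p and p and p and p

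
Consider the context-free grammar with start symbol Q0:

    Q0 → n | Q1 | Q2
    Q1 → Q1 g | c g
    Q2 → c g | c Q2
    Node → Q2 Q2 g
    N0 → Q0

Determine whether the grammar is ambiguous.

Witness: c g

Derivation 1: Q0 ⇒ Q1 ⇒ c g
Derivation 2: Q0 ⇒ Q2 ⇒ c g

Two distinct leftmost derivations for the same string.

Ambiguous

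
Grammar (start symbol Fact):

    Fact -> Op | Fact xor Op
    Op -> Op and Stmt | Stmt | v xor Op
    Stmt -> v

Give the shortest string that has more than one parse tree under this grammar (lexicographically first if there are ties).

length 1: no string has ≥2 trees
length 3: v xor v has 2 parse trees

Two derivations of v xor v:
  Fact ⇒ Op ⇒ v xor Op ⇒ v xor Stmt ⇒ v xor v
  Fact ⇒ Fact xor Op ⇒ Op xor Op ⇒ Stmt xor Op ⇒ v xor Op ⇒ v xor Stmt ⇒ v xor v

v xor v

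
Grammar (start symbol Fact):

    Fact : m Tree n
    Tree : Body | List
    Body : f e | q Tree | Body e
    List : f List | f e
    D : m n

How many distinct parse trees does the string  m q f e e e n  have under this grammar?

4

Parse trees for m q f e e e n:
  [Fact m [Tree [Body q [Tree [Body [Body [Body f e] e] e]]]] n]
  [Fact m [Tree [Body [Body q [Tree [Body [Body f e] e]]] e]] n]
  [Fact m [Tree [Body [Body [Body q [Tree [Body f e]]] e] e]] n]
  [Fact m [Tree [Body [Body [Body q [Tree [List f e]]] e] e]] n]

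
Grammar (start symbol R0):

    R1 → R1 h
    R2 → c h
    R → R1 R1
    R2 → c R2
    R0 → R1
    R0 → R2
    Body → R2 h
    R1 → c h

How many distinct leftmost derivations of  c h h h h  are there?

Parse trees for c h h h h:
  [R0 [R1 [R1 [R1 [R1 c h] h] h] h]]

1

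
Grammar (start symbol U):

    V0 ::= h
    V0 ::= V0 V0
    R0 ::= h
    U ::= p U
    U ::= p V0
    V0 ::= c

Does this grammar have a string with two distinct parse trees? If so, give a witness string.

Witness: p c c c

Derivation 1: U ⇒ p V0 ⇒ p V0 V0 ⇒ p V0 V0 V0 ⇒ p c V0 V0 ⇒ p c c V0 ⇒ p c c c
Derivation 2: U ⇒ p V0 ⇒ p V0 V0 ⇒ p c V0 ⇒ p c V0 V0 ⇒ p c c V0 ⇒ p c c c

Two distinct leftmost derivations for the same string.

Ambiguous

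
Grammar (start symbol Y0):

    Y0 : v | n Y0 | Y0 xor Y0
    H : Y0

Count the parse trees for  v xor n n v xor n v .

4

Parse trees for v xor n n v xor n v:
  [Y0 [Y0 v] xor [Y0 n [Y0 n [Y0 [Y0 v] xor [Y0 n [Y0 v]]]]]]
  [Y0 [Y0 v] xor [Y0 n [Y0 [Y0 n [Y0 v]] xor [Y0 n [Y0 v]]]]]
  [Y0 [Y0 v] xor [Y0 [Y0 n [Y0 n [Y0 v]]] xor [Y0 n [Y0 v]]]]
  [Y0 [Y0 [Y0 v] xor [Y0 n [Y0 n [Y0 v]]]] xor [Y0 n [Y0 v]]]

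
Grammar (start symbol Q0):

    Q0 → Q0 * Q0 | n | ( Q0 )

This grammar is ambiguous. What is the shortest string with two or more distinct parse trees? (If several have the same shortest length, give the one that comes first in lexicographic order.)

length 1: no string has ≥2 trees
length 3: no string has ≥2 trees
length 5: n * n * n has 2 parse trees

Two derivations of n * n * n:
  Q0 ⇒ Q0 * Q0 ⇒ Q0 * Q0 * Q0 ⇒ n * Q0 * Q0 ⇒ n * n * Q0 ⇒ n * n * n
  Q0 ⇒ Q0 * Q0 ⇒ n * Q0 ⇒ n * Q0 * Q0 ⇒ n * n * Q0 ⇒ n * n * n

n * n * n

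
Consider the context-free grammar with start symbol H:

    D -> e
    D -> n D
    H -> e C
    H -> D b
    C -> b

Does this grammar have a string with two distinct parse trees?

Ambiguous

Witness: e b

Derivation 1: H ⇒ e C ⇒ e b
Derivation 2: H ⇒ D b ⇒ e b

Two distinct leftmost derivations for the same string.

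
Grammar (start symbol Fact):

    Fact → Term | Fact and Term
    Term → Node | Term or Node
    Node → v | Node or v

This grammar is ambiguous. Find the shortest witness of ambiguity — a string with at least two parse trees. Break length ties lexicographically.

v or v

length 1: no string has ≥2 trees
length 3: v or v has 2 parse trees

Two derivations of v or v:
  Fact ⇒ Term ⇒ Node ⇒ Node or v ⇒ v or v
  Fact ⇒ Term ⇒ Term or Node ⇒ Node or Node ⇒ v or Node ⇒ v or v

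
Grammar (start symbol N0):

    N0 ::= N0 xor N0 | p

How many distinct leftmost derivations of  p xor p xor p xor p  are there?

Parse trees for p xor p xor p xor p:
  [N0 [N0 p] xor [N0 [N0 p] xor [N0 [N0 p] xor [N0 p]]]]
  [N0 [N0 p] xor [N0 [N0 [N0 p] xor [N0 p]] xor [N0 p]]]
  [N0 [N0 [N0 p] xor [N0 p]] xor [N0 [N0 p] xor [N0 p]]]
  [N0 [N0 [N0 p] xor [N0 [N0 p] xor [N0 p]]] xor [N0 p]]
  [N0 [N0 [N0 [N0 p] xor [N0 p]] xor [N0 p]] xor [N0 p]]

5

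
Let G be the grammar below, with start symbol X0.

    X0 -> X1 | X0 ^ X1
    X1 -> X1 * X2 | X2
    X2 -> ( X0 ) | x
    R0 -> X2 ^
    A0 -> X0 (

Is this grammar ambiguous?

Unambiguous

(R0, A0 are unreachable from X0, so their rules don't affect L(X0).) X0 → X0 ^ X1 | X1  ;  X1 → X1 * X2 | X2  — a left-associative chain with X2 at the bottom. Each string factors uniquely by precedence.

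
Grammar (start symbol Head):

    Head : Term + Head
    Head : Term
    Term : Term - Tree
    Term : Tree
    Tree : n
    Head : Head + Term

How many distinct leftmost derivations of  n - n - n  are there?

1

Parse trees for n - n - n:
  [Head [Term [Term [Term [Tree n]] - [Tree n]] - [Tree n]]]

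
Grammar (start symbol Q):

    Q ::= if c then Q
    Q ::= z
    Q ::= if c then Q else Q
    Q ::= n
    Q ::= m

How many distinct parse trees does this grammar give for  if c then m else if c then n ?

1

Parse trees for if c then m else if c then n:
  [Q if c then [Q m] else [Q if c then [Q n]]]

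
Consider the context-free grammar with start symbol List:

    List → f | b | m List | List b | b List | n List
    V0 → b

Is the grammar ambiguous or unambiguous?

Witness: b b

Derivation 1: List ⇒ List b ⇒ b b
Derivation 2: List ⇒ b List ⇒ b b

Two distinct leftmost derivations for the same string.

Ambiguous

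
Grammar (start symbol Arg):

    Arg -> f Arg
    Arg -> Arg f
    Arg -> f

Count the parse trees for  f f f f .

8

Parse trees for f f f f:
  [Arg f [Arg f [Arg f [Arg f]]]]
  [Arg f [Arg f [Arg [Arg f] f]]]
  [Arg f [Arg [Arg f [Arg f]] f]]
  [Arg f [Arg [Arg [Arg f] f] f]]
  [Arg [Arg f [Arg f [Arg f]]] f]
  [Arg [Arg f [Arg [Arg f] f]] f]
  [Arg [Arg [Arg f [Arg f]] f] f]
  [Arg [Arg [Arg [Arg f] f] f] f]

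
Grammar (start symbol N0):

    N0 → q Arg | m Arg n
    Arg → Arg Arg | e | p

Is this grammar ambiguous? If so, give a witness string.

Witness: q e e e

Derivation 1: N0 ⇒ q Arg ⇒ q Arg Arg ⇒ q Arg Arg Arg ⇒ q e Arg Arg ⇒ q e e Arg ⇒ q e e e
Derivation 2: N0 ⇒ q Arg ⇒ q Arg Arg ⇒ q e Arg ⇒ q e Arg Arg ⇒ q e e Arg ⇒ q e e e

Two distinct leftmost derivations for the same string.

Ambiguous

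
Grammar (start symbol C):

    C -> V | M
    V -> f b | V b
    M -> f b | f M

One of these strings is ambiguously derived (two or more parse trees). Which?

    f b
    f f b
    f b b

f b

f b: 2 trees
f f b: 1 tree
f b b: 1 tree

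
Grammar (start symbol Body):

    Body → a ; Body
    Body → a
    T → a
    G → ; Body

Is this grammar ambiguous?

Unambiguous

Only Body is reachable from Body; ignoring the rest: Right-recursive list with a separator: after each atom, whether the separator follows determines the rule. One parse per string.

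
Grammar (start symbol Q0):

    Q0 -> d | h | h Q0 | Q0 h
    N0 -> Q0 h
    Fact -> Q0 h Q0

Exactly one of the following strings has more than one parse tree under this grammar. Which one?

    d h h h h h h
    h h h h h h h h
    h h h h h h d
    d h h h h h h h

h h h h h h h h

d h h h h h h: 1 tree
h h h h h h h h: 128 trees
h h h h h h d: 1 tree
d h h h h h h h: 1 tree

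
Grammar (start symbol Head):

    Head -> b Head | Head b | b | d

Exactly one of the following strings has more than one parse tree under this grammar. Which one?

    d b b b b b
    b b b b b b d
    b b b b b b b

d b b b b b: 1 tree
b b b b b b d: 1 tree
b b b b b b b: 64 trees

b b b b b b b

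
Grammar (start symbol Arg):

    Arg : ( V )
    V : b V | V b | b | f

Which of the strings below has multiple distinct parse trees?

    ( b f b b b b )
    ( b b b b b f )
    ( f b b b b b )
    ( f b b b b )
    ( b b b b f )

( b f b b b b )

( b f b b b b ): 5 trees
( b b b b b f ): 1 tree
( f b b b b b ): 1 tree
( f b b b b ): 1 tree
( b b b b f ): 1 tree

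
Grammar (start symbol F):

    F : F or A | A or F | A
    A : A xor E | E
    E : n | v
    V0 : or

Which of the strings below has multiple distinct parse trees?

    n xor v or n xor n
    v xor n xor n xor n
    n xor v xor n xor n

n xor v or n xor n: 2 trees
v xor n xor n xor n: 1 tree
n xor v xor n xor n: 1 tree

n xor v or n xor n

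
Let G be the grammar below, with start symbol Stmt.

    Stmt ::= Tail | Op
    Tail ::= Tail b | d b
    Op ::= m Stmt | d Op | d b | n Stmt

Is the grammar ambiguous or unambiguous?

Ambiguous

Witness: d b

Derivation 1: Stmt ⇒ Tail ⇒ d b
Derivation 2: Stmt ⇒ Op ⇒ d b

Two distinct leftmost derivations for the same string.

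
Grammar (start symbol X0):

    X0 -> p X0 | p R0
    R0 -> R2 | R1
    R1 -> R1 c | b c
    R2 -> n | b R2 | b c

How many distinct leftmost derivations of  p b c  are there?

Parse trees for p b c:
  [X0 p [R0 [R2 b c]]]
  [X0 p [R0 [R1 b c]]]

2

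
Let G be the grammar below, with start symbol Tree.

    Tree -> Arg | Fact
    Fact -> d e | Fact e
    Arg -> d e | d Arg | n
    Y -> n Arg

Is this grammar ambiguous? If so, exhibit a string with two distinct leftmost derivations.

Witness: d e

Derivation 1: Tree ⇒ Arg ⇒ d e
Derivation 2: Tree ⇒ Fact ⇒ d e

Two distinct leftmost derivations for the same string.

Ambiguous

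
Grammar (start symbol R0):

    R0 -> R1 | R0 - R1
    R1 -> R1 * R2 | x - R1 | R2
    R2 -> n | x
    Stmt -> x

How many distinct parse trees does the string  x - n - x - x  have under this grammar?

4

Parse trees for x - n - x - x:
  [R0 [R0 [R1 x - [R1 [R2 n]]]] - [R1 x - [R1 [R2 x]]]]
  [R0 [R0 [R0 [R1 [R2 x]]] - [R1 [R2 n]]] - [R1 x - [R1 [R2 x]]]]
  [R0 [R0 [R0 [R1 x - [R1 [R2 n]]]] - [R1 [R2 x]]] - [R1 [R2 x]]]
  [R0 [R0 [R0 [R0 [R1 [R2 x]]] - [R1 [R2 n]]] - [R1 [R2 x]]] - [R1 [R2 x]]]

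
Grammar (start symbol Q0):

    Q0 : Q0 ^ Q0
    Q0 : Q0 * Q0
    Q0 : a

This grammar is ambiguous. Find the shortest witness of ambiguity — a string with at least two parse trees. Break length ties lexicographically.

a * a * a

length 1: no string has ≥2 trees
length 3: no string has ≥2 trees
length 5: a * a * a has 2 parse trees

Two derivations of a * a * a:
  Q0 ⇒ Q0 * Q0 ⇒ Q0 * Q0 * Q0 ⇒ a * Q0 * Q0 ⇒ a * a * Q0 ⇒ a * a * a
  Q0 ⇒ Q0 * Q0 ⇒ a * Q0 ⇒ a * Q0 * Q0 ⇒ a * a * Q0 ⇒ a * a * a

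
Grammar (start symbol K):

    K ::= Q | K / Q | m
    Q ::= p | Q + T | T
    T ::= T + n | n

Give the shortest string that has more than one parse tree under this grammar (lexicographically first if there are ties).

n + n

length 1: no string has ≥2 trees
length 3: n + n has 2 parse trees

Two derivations of n + n:
  K ⇒ Q ⇒ Q + T ⇒ T + T ⇒ n + T ⇒ n + n
  K ⇒ Q ⇒ T ⇒ T + n ⇒ n + n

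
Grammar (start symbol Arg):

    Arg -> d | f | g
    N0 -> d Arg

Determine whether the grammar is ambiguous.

(N0 is unreachable from Arg, so its rules don't affect L(Arg).) The reachable rules are right-linear with at most one rule per (nonterminal, next-terminal) pair. Each input token forces the next rule, so parsing is deterministic.

Unambiguous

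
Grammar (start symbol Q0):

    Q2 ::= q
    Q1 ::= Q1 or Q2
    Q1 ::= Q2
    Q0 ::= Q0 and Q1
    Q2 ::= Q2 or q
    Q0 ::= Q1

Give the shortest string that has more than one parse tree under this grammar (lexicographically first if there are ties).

length 1: no string has ≥2 trees
length 3: q or q has 2 parse trees

Two derivations of q or q:
  Q0 ⇒ Q1 ⇒ Q1 or Q2 ⇒ Q2 or Q2 ⇒ q or Q2 ⇒ q or q
  Q0 ⇒ Q1 ⇒ Q2 ⇒ Q2 or q ⇒ q or q

q or q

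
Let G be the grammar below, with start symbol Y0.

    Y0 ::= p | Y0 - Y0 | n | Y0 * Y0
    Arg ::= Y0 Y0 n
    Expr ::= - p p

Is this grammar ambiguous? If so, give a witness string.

Ambiguous

Witness: n * n * n

Derivation 1: Y0 ⇒ Y0 * Y0 ⇒ n * Y0 ⇒ n * Y0 * Y0 ⇒ n * n * Y0 ⇒ n * n * n
Derivation 2: Y0 ⇒ Y0 * Y0 ⇒ Y0 * Y0 * Y0 ⇒ n * Y0 * Y0 ⇒ n * n * Y0 ⇒ n * n * n

Two distinct leftmost derivations for the same string.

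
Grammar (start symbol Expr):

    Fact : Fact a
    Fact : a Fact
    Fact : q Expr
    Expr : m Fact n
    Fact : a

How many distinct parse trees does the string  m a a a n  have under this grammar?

Parse trees for m a a a n:
  [Expr m [Fact [Fact [Fact a] a] a] n]
  [Expr m [Fact [Fact a [Fact a]] a] n]
  [Expr m [Fact a [Fact [Fact a] a]] n]
  [Expr m [Fact a [Fact a [Fact a]]] n]

4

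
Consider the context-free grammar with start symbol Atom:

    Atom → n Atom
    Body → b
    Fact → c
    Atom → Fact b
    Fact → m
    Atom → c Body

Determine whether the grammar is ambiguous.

Ambiguous

Witness: c b

Derivation 1: Atom ⇒ Fact b ⇒ c b
Derivation 2: Atom ⇒ c Body ⇒ c b

Two distinct leftmost derivations for the same string.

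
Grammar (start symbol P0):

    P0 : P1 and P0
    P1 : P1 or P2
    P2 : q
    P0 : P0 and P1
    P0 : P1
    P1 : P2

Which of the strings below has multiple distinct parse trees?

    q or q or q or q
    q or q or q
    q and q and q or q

q and q and q or q

q or q or q or q: 1 tree
q or q or q: 1 tree
q and q and q or q: 4 trees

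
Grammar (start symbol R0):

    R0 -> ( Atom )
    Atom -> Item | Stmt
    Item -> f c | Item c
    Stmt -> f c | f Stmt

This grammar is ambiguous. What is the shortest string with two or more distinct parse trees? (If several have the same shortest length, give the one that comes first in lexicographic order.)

( f c )

length 4: ( f c ) has 2 parse trees

Two derivations of ( f c ):
  R0 ⇒ ( Atom ) ⇒ ( Item ) ⇒ ( f c )
  R0 ⇒ ( Atom ) ⇒ ( Stmt ) ⇒ ( f c )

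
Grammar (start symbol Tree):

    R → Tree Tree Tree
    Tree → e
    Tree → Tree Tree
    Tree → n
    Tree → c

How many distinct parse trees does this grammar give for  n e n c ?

Parse trees for n e n c:
  [Tree [Tree n] [Tree [Tree e] [Tree [Tree n] [Tree c]]]]
  [Tree [Tree n] [Tree [Tree [Tree e] [Tree n]] [Tree c]]]
  [Tree [Tree [Tree n] [Tree e]] [Tree [Tree n] [Tree c]]]
  [Tree [Tree [Tree n] [Tree [Tree e] [Tree n]]] [Tree c]]
  [Tree [Tree [Tree [Tree n] [Tree e]] [Tree n]] [Tree c]]

5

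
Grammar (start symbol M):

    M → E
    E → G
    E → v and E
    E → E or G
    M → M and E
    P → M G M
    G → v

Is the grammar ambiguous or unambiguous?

Ambiguous

Witness: v and v

Derivation 1: M ⇒ E ⇒ v and E ⇒ v and G ⇒ v and v
Derivation 2: M ⇒ M and E ⇒ E and E ⇒ G and E ⇒ v and E ⇒ v and G ⇒ v and v

Two distinct leftmost derivations for the same string.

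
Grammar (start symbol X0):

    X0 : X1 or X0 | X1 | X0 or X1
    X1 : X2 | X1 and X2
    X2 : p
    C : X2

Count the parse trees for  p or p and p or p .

Parse trees for p or p and p or p:
  [X0 [X1 [X2 p]] or [X0 [X1 [X1 [X2 p]] and [X2 p]] or [X0 [X1 [X2 p]]]]]
  [X0 [X1 [X2 p]] or [X0 [X0 [X1 [X1 [X2 p]] and [X2 p]]] or [X1 [X2 p]]]]
  [X0 [X0 [X1 [X2 p]] or [X0 [X1 [X1 [X2 p]] and [X2 p]]]] or [X1 [X2 p]]]
  [X0 [X0 [X0 [X1 [X2 p]]] or [X1 [X1 [X2 p]] and [X2 p]]] or [X1 [X2 p]]]

4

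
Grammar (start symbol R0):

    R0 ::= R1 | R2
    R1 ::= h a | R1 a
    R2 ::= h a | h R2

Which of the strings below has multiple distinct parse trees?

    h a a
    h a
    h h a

h a

h a a: 1 tree
h a: 2 trees
h h a: 1 tree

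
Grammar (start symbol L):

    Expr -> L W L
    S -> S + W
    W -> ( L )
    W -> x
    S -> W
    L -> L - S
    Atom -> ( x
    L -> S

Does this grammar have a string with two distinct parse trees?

Unambiguous

(Atom, Expr are unreachable from L, so their rules don't affect L(L).) L → L - S | S  ;  S → S + W | W  — a left-associative chain with W at the bottom. Each string factors uniquely by precedence.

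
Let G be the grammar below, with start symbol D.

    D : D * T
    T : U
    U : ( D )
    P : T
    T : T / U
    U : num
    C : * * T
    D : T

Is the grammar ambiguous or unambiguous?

(P, C are unreachable from D, so their rules don't affect L(D).) This is a standard precedence ladder (D over T over U), with each level left-recursive on its own operator ('*' at D, '/' at T). That structure is LR(1), hence unambiguous.

Unambiguous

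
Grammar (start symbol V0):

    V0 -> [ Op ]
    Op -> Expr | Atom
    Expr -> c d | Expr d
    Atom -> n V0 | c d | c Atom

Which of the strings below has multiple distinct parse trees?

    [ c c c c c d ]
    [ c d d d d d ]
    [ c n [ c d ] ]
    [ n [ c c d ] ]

[ c n [ c d ] ]

[ c c c c c d ]: 1 tree
[ c d d d d d ]: 1 tree
[ c n [ c d ] ]: 2 trees
[ n [ c c d ] ]: 1 tree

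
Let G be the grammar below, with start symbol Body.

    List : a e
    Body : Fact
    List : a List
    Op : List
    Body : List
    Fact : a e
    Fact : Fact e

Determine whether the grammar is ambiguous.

Ambiguous

Witness: a e

Derivation 1: Body ⇒ Fact ⇒ a e
Derivation 2: Body ⇒ List ⇒ a e

Two distinct leftmost derivations for the same string.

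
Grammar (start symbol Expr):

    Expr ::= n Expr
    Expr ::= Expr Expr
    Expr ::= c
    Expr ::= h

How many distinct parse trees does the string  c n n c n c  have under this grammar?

4

Parse trees for c n n c n c:
  [Expr [Expr c] [Expr n [Expr n [Expr [Expr c] [Expr n [Expr c]]]]]]
  [Expr [Expr c] [Expr n [Expr [Expr n [Expr c]] [Expr n [Expr c]]]]]
  [Expr [Expr c] [Expr [Expr n [Expr n [Expr c]]] [Expr n [Expr c]]]]
  [Expr [Expr [Expr c] [Expr n [Expr n [Expr c]]]] [Expr n [Expr c]]]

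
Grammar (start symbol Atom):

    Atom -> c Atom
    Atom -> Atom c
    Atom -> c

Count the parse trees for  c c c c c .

16

Parse trees for c c c c c (showing first 6 of 16):
  [Atom c [Atom c [Atom c [Atom c [Atom c]]]]]
  [Atom c [Atom c [Atom c [Atom [Atom c] c]]]]
  [Atom c [Atom c [Atom [Atom c [Atom c]] c]]]
  [Atom c [Atom c [Atom [Atom [Atom c] c] c]]]
  [Atom c [Atom [Atom c [Atom c [Atom c]]] c]]
  [Atom c [Atom [Atom c [Atom [Atom c] c]] c]]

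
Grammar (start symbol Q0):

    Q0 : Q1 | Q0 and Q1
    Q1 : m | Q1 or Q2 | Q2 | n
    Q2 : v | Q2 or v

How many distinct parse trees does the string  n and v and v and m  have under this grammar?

1

Parse trees for n and v and v and m:
  [Q0 [Q0 [Q0 [Q0 [Q1 n]] and [Q1 [Q2 v]]] and [Q1 [Q2 v]]] and [Q1 m]]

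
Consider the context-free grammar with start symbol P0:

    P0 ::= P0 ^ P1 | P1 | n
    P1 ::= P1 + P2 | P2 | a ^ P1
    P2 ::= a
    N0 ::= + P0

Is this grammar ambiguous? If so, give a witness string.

Witness: a ^ a

Derivation 1: P0 ⇒ P0 ^ P1 ⇒ P1 ^ P1 ⇒ P2 ^ P1 ⇒ a ^ P1 ⇒ a ^ P2 ⇒ a ^ a
Derivation 2: P0 ⇒ P1 ⇒ a ^ P1 ⇒ a ^ P2 ⇒ a ^ a

Two distinct leftmost derivations for the same string.

Ambiguous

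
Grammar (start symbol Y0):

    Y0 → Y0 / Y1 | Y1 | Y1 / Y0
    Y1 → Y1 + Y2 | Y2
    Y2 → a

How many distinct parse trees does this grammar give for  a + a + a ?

1

Parse trees for a + a + a:
  [Y0 [Y1 [Y1 [Y1 [Y2 a]] + [Y2 a]] + [Y2 a]]]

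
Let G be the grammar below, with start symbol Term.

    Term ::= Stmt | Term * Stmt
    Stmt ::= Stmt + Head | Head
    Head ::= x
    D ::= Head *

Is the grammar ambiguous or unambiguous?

Only Term, Stmt, Head are reachable from Term; ignoring the rest: This is a standard precedence ladder (Term over Stmt over Head), with each level left-recursive on its own operator ('*' at Term, '+' at Stmt). That structure is LR(1), hence unambiguous.

Unambiguous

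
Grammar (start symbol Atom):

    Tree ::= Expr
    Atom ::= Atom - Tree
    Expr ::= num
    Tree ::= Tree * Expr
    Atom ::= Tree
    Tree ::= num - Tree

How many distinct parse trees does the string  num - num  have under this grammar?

2

Parse trees for num - num:
  [Atom [Atom [Tree [Expr num]]] - [Tree [Expr num]]]
  [Atom [Tree num - [Tree [Expr num]]]]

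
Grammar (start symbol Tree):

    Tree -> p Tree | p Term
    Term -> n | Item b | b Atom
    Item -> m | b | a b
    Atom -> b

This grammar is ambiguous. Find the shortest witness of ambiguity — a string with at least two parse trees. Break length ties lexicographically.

length 2: no string has ≥2 trees
length 3: p b b has 2 parse trees

Two derivations of p b b:
  Tree ⇒ p Term ⇒ p Item b ⇒ p b b
  Tree ⇒ p Term ⇒ p b Atom ⇒ p b b

p b b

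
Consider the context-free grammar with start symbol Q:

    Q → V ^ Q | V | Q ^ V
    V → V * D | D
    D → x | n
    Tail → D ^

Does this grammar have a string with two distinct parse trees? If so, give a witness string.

Ambiguous

Witness: n ^ n

Derivation 1: Q ⇒ V ^ Q ⇒ D ^ Q ⇒ n ^ Q ⇒ n ^ V ⇒ n ^ D ⇒ n ^ n
Derivation 2: Q ⇒ Q ^ V ⇒ V ^ V ⇒ D ^ V ⇒ n ^ V ⇒ n ^ D ⇒ n ^ n

Two distinct leftmost derivations for the same string.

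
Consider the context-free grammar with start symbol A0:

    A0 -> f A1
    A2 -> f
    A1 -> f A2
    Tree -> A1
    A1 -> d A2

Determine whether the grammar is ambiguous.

Only A0, A1, A2 are reachable from A0; ignoring the rest: Each reachable nonterminal has at most one production per leading terminal, and all productions are right-linear; the derivation is determined token-by-token.

Unambiguous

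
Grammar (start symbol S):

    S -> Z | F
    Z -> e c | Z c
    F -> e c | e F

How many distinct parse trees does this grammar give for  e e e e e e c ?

Parse trees for e e e e e e c:
  [S [F e [F e [F e [F e [F e [F e c]]]]]]]

1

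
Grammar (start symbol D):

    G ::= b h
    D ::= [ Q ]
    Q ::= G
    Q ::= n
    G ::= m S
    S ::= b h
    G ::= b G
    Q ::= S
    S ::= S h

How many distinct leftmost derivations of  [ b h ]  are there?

2

Parse trees for [ b h ]:
  [D [ [Q [G b h]] ]]
  [D [ [Q [S b h]] ]]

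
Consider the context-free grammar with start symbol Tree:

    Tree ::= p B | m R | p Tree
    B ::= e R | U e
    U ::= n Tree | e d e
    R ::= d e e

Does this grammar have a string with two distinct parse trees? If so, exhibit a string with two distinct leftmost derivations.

Witness: p e d e e

Derivation 1: Tree ⇒ p B ⇒ p e R ⇒ p e d e e
Derivation 2: Tree ⇒ p B ⇒ p U e ⇒ p e d e e

Two distinct leftmost derivations for the same string.

Ambiguous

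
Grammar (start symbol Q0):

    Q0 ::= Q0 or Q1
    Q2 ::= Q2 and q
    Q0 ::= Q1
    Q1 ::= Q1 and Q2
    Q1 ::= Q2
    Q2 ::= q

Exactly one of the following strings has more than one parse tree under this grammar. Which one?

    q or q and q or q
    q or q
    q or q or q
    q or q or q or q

q or q and q or q

q or q and q or q: 2 trees
q or q: 1 tree
q or q or q: 1 tree
q or q or q or q: 1 tree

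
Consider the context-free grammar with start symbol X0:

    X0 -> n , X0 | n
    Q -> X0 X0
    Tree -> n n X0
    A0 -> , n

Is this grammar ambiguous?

Only X0 is reachable from X0; ignoring the rest: The reachable grammar is A → atom sep A | atom. Each atom is followed by either the separator (recurse) or end-of-string (stop) — no choice point.

Unambiguous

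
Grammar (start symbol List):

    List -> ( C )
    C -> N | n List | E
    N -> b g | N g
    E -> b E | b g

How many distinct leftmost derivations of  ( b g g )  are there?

1

Parse trees for ( b g g ):
  [List ( [C [N [N b g] g]] )]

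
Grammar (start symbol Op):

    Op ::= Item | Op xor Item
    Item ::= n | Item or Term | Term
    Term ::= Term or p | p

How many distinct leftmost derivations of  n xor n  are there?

1

Parse trees for n xor n:
  [Op [Op [Item n]] xor [Item n]]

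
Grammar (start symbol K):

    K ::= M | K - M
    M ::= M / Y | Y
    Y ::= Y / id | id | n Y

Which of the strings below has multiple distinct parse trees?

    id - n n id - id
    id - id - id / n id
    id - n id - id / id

id - n id - id / id

id - n n id - id: 1 tree
id - id - id / n id: 1 tree
id - n id - id / id: 2 trees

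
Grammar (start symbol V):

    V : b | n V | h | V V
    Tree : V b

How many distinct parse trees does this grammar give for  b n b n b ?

Parse trees for b n b n b:
  [V [V b] [V n [V [V b] [V n [V b]]]]]
  [V [V b] [V [V n [V b]] [V n [V b]]]]
  [V [V [V b] [V n [V b]]] [V n [V b]]]

3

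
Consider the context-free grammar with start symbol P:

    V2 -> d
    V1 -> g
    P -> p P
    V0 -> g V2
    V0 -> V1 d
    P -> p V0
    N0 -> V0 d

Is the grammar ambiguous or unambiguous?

Witness: p g d

Derivation 1: P ⇒ p V0 ⇒ p g V2 ⇒ p g d
Derivation 2: P ⇒ p V0 ⇒ p V1 d ⇒ p g d

Two distinct leftmost derivations for the same string.

Ambiguous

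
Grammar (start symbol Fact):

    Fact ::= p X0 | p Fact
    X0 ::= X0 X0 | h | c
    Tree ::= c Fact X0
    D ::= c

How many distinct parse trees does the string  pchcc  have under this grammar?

Parse trees for pchcc:
  [Fact p [X0 [X0 c] [X0 [X0 h] [X0 [X0 c] [X0 c]]]]]
  [Fact p [X0 [X0 c] [X0 [X0 [X0 h] [X0 c]] [X0 c]]]]
  [Fact p [X0 [X0 [X0 c] [X0 h]] [X0 [X0 c] [X0 c]]]]
  [Fact p [X0 [X0 [X0 c] [X0 [X0 h] [X0 c]]] [X0 c]]]
  [Fact p [X0 [X0 [X0 [X0 c] [X0 h]] [X0 c]] [X0 c]]]

5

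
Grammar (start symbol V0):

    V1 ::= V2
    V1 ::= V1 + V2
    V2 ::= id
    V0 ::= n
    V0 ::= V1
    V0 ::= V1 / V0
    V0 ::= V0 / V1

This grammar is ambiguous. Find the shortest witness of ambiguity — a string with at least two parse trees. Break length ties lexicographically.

id / id

length 1: no string has ≥2 trees
length 3: id / id has 2 parse trees

Two derivations of id / id:
  V0 ⇒ V1 / V0 ⇒ V2 / V0 ⇒ id / V0 ⇒ id / V1 ⇒ id / V2 ⇒ id / id
  V0 ⇒ V0 / V1 ⇒ V1 / V1 ⇒ V2 / V1 ⇒ id / V1 ⇒ id / V2 ⇒ id / id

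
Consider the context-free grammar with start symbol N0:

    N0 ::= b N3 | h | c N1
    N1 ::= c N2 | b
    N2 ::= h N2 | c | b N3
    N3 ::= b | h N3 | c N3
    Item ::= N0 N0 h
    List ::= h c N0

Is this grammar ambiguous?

Unambiguous

(Item, List are unreachable from N0, so their rules don't affect L(N0).) Restricted to the reachable nonterminals, every rule has the form A → t or A → t B, and no two rules for the same A share a first terminal. The grammar encodes a DFA — one run per string.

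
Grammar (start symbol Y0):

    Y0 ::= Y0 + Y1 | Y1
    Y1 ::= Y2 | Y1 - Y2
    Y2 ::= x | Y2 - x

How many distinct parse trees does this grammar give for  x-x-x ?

Parse trees for x-x-x:
  [Y0 [Y1 [Y2 [Y2 [Y2 x] - x] - x]]]
  [Y0 [Y1 [Y1 [Y2 x]] - [Y2 [Y2 x] - x]]]
  [Y0 [Y1 [Y1 [Y2 [Y2 x] - x]] - [Y2 x]]]
  [Y0 [Y1 [Y1 [Y1 [Y2 x]] - [Y2 x]] - [Y2 x]]]

4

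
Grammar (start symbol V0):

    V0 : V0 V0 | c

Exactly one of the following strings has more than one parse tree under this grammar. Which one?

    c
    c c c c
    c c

c c c c

c: 1 tree
c c c c: 5 trees
c c: 1 tree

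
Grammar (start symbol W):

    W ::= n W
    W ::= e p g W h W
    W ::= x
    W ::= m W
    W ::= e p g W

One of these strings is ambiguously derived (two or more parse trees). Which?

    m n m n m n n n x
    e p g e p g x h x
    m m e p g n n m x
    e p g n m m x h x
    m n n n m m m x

m n m n m n n n x: 1 tree
e p g e p g x h x: 2 trees
m m e p g n n m x: 1 tree
e p g n m m x h x: 1 tree
m n n n m m m x: 1 tree

e p g e p g x h x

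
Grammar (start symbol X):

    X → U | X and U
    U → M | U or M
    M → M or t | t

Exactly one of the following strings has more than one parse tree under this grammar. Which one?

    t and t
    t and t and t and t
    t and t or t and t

t and t: 1 tree
t and t and t and t: 1 tree
t and t or t and t: 2 trees

t and t or t and t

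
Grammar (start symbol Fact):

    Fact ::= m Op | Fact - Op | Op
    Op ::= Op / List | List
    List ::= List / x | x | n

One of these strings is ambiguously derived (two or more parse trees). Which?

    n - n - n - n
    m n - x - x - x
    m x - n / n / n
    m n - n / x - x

n - n - n - n: 1 tree
m n - x - x - x: 1 tree
m x - n / n / n: 1 tree
m n - n / x - x: 2 trees

m n - n / x - x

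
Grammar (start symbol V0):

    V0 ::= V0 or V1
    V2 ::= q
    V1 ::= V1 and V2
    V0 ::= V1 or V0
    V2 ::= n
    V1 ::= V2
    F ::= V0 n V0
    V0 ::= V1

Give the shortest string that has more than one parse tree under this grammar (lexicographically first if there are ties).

length 1: no string has ≥2 trees
length 3: n or n has 2 parse trees

Two derivations of n or n:
  V0 ⇒ V0 or V1 ⇒ V1 or V1 ⇒ V2 or V1 ⇒ n or V1 ⇒ n or V2 ⇒ n or n
  V0 ⇒ V1 or V0 ⇒ V2 or V0 ⇒ n or V0 ⇒ n or V1 ⇒ n or V2 ⇒ n or n

n or n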